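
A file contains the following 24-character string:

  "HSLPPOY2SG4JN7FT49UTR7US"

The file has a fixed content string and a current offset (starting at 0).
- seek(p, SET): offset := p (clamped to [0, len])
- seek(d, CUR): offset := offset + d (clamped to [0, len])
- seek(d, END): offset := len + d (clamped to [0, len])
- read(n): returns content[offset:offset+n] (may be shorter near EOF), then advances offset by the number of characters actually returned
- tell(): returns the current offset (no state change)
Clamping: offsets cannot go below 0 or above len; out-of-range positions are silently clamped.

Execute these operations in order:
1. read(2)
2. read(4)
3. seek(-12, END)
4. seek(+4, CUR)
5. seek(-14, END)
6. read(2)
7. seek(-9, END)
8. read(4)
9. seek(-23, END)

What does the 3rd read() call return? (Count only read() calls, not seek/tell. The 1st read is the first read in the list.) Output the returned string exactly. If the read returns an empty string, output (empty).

Answer: 4J

Derivation:
After 1 (read(2)): returned 'HS', offset=2
After 2 (read(4)): returned 'LPPO', offset=6
After 3 (seek(-12, END)): offset=12
After 4 (seek(+4, CUR)): offset=16
After 5 (seek(-14, END)): offset=10
After 6 (read(2)): returned '4J', offset=12
After 7 (seek(-9, END)): offset=15
After 8 (read(4)): returned 'T49U', offset=19
After 9 (seek(-23, END)): offset=1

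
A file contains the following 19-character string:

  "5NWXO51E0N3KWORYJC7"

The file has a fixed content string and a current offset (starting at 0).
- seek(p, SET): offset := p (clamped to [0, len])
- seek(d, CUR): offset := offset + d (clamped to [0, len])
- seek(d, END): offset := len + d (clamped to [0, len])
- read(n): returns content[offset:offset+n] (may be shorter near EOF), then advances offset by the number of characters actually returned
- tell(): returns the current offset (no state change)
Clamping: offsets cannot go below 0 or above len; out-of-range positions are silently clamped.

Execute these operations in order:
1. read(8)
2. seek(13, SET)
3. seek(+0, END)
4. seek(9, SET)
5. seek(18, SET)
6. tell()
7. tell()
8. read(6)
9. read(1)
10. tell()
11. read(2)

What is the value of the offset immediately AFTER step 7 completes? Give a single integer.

After 1 (read(8)): returned '5NWXO51E', offset=8
After 2 (seek(13, SET)): offset=13
After 3 (seek(+0, END)): offset=19
After 4 (seek(9, SET)): offset=9
After 5 (seek(18, SET)): offset=18
After 6 (tell()): offset=18
After 7 (tell()): offset=18

Answer: 18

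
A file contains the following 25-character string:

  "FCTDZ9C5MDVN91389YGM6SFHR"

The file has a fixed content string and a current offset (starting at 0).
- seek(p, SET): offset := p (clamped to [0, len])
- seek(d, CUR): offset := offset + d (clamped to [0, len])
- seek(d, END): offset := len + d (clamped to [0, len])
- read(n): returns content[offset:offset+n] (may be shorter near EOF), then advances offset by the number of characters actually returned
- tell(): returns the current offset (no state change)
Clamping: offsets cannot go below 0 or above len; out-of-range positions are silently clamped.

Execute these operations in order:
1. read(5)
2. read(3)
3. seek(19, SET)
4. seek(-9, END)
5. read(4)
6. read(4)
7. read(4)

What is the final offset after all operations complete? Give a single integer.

After 1 (read(5)): returned 'FCTDZ', offset=5
After 2 (read(3)): returned '9C5', offset=8
After 3 (seek(19, SET)): offset=19
After 4 (seek(-9, END)): offset=16
After 5 (read(4)): returned '9YGM', offset=20
After 6 (read(4)): returned '6SFH', offset=24
After 7 (read(4)): returned 'R', offset=25

Answer: 25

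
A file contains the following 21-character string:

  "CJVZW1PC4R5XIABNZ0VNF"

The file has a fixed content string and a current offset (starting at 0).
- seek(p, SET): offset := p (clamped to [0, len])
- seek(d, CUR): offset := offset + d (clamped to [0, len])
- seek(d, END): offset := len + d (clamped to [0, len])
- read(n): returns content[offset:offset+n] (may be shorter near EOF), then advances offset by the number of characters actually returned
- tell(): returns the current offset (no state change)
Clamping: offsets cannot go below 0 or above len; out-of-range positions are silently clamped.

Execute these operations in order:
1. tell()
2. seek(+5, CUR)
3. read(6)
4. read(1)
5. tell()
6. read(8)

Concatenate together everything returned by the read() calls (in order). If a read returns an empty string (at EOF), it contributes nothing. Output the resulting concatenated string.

Answer: 1PC4R5XIABNZ0VN

Derivation:
After 1 (tell()): offset=0
After 2 (seek(+5, CUR)): offset=5
After 3 (read(6)): returned '1PC4R5', offset=11
After 4 (read(1)): returned 'X', offset=12
After 5 (tell()): offset=12
After 6 (read(8)): returned 'IABNZ0VN', offset=20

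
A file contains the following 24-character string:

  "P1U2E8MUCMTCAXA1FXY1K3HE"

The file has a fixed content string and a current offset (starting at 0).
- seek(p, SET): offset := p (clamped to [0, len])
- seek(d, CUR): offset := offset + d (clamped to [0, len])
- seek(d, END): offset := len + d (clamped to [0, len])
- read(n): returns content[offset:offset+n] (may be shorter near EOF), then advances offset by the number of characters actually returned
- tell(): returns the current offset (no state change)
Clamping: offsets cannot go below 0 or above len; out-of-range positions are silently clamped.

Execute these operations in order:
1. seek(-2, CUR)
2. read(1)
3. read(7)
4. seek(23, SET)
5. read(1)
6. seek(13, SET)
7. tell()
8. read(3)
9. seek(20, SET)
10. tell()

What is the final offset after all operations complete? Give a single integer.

Answer: 20

Derivation:
After 1 (seek(-2, CUR)): offset=0
After 2 (read(1)): returned 'P', offset=1
After 3 (read(7)): returned '1U2E8MU', offset=8
After 4 (seek(23, SET)): offset=23
After 5 (read(1)): returned 'E', offset=24
After 6 (seek(13, SET)): offset=13
After 7 (tell()): offset=13
After 8 (read(3)): returned 'XA1', offset=16
After 9 (seek(20, SET)): offset=20
After 10 (tell()): offset=20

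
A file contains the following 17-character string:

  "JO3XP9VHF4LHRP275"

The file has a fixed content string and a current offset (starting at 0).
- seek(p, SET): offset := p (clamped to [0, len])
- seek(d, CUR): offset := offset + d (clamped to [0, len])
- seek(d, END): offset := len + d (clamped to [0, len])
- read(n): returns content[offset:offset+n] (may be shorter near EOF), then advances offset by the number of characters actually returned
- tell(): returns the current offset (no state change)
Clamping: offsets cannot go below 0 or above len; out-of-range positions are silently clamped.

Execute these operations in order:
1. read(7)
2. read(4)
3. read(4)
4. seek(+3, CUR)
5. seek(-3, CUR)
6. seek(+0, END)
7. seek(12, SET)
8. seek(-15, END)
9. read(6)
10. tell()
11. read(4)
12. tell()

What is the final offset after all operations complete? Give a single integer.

After 1 (read(7)): returned 'JO3XP9V', offset=7
After 2 (read(4)): returned 'HF4L', offset=11
After 3 (read(4)): returned 'HRP2', offset=15
After 4 (seek(+3, CUR)): offset=17
After 5 (seek(-3, CUR)): offset=14
After 6 (seek(+0, END)): offset=17
After 7 (seek(12, SET)): offset=12
After 8 (seek(-15, END)): offset=2
After 9 (read(6)): returned '3XP9VH', offset=8
After 10 (tell()): offset=8
After 11 (read(4)): returned 'F4LH', offset=12
After 12 (tell()): offset=12

Answer: 12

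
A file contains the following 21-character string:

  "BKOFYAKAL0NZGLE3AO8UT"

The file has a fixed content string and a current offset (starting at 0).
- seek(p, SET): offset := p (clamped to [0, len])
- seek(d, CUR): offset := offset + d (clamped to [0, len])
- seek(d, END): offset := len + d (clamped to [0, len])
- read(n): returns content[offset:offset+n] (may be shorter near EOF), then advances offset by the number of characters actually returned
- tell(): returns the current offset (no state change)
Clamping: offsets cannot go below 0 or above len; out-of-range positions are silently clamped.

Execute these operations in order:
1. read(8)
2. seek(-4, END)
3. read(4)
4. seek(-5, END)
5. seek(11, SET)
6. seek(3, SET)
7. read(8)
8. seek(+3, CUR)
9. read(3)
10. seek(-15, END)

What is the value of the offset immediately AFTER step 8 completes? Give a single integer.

After 1 (read(8)): returned 'BKOFYAKA', offset=8
After 2 (seek(-4, END)): offset=17
After 3 (read(4)): returned 'O8UT', offset=21
After 4 (seek(-5, END)): offset=16
After 5 (seek(11, SET)): offset=11
After 6 (seek(3, SET)): offset=3
After 7 (read(8)): returned 'FYAKAL0N', offset=11
After 8 (seek(+3, CUR)): offset=14

Answer: 14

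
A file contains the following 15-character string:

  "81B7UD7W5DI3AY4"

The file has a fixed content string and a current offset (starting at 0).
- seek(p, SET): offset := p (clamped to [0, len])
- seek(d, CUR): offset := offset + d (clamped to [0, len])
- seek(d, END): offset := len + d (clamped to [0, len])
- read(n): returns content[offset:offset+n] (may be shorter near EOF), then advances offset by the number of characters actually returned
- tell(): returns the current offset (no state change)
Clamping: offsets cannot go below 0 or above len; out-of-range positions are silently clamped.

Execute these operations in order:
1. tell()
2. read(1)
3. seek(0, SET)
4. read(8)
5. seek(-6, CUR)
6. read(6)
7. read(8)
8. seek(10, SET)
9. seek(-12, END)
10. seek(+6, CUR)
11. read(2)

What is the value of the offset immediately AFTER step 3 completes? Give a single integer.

After 1 (tell()): offset=0
After 2 (read(1)): returned '8', offset=1
After 3 (seek(0, SET)): offset=0

Answer: 0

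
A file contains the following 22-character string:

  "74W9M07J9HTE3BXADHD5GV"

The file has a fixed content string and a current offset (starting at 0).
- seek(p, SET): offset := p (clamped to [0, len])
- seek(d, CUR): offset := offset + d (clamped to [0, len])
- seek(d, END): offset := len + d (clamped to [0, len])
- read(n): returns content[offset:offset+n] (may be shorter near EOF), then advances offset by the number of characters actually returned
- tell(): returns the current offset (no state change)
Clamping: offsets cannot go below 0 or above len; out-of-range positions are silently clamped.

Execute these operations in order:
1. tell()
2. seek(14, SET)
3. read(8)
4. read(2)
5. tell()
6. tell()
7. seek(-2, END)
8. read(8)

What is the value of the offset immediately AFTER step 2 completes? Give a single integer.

After 1 (tell()): offset=0
After 2 (seek(14, SET)): offset=14

Answer: 14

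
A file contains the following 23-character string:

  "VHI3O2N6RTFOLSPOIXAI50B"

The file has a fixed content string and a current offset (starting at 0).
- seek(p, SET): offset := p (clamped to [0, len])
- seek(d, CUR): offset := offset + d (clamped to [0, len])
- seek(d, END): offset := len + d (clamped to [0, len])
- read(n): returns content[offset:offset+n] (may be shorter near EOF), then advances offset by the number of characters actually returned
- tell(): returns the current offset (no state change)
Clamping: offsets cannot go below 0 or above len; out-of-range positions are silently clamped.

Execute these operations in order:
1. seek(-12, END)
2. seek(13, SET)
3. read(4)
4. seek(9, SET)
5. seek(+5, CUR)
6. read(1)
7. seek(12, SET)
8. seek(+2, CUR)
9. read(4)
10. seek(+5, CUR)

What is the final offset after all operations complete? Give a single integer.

After 1 (seek(-12, END)): offset=11
After 2 (seek(13, SET)): offset=13
After 3 (read(4)): returned 'SPOI', offset=17
After 4 (seek(9, SET)): offset=9
After 5 (seek(+5, CUR)): offset=14
After 6 (read(1)): returned 'P', offset=15
After 7 (seek(12, SET)): offset=12
After 8 (seek(+2, CUR)): offset=14
After 9 (read(4)): returned 'POIX', offset=18
After 10 (seek(+5, CUR)): offset=23

Answer: 23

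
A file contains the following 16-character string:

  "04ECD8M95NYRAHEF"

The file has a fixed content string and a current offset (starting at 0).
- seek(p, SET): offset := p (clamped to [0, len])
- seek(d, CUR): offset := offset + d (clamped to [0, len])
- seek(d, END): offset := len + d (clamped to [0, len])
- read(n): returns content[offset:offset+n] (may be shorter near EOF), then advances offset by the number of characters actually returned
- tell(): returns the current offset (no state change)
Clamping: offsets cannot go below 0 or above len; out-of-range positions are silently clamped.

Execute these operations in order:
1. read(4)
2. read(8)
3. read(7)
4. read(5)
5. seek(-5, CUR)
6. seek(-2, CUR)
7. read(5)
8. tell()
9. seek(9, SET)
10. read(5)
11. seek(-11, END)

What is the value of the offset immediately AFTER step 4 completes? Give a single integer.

After 1 (read(4)): returned '04EC', offset=4
After 2 (read(8)): returned 'D8M95NYR', offset=12
After 3 (read(7)): returned 'AHEF', offset=16
After 4 (read(5)): returned '', offset=16

Answer: 16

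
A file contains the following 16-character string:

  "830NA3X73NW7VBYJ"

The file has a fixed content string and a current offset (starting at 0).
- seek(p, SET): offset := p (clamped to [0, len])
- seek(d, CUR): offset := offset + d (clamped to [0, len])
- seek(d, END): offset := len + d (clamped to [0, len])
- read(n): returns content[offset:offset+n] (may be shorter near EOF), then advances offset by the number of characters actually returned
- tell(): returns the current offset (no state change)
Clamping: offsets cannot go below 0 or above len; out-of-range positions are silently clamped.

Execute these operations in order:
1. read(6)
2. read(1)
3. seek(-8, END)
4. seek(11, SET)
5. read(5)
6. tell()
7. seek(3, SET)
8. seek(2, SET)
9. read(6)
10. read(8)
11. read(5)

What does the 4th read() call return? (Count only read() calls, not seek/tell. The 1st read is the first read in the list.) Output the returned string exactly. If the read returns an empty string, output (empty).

After 1 (read(6)): returned '830NA3', offset=6
After 2 (read(1)): returned 'X', offset=7
After 3 (seek(-8, END)): offset=8
After 4 (seek(11, SET)): offset=11
After 5 (read(5)): returned '7VBYJ', offset=16
After 6 (tell()): offset=16
After 7 (seek(3, SET)): offset=3
After 8 (seek(2, SET)): offset=2
After 9 (read(6)): returned '0NA3X7', offset=8
After 10 (read(8)): returned '3NW7VBYJ', offset=16
After 11 (read(5)): returned '', offset=16

Answer: 0NA3X7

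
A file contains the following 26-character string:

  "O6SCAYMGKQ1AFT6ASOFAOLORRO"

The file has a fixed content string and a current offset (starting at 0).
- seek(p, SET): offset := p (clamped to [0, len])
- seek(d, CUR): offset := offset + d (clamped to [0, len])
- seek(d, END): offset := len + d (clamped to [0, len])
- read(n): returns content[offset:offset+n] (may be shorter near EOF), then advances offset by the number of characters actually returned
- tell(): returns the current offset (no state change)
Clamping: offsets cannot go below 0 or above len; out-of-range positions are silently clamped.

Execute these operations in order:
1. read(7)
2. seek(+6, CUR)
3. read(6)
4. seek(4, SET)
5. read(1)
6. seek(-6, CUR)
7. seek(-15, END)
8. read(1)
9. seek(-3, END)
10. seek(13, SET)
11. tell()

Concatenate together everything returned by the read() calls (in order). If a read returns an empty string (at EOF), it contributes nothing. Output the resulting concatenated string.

Answer: O6SCAYMT6ASOFAA

Derivation:
After 1 (read(7)): returned 'O6SCAYM', offset=7
After 2 (seek(+6, CUR)): offset=13
After 3 (read(6)): returned 'T6ASOF', offset=19
After 4 (seek(4, SET)): offset=4
After 5 (read(1)): returned 'A', offset=5
After 6 (seek(-6, CUR)): offset=0
After 7 (seek(-15, END)): offset=11
After 8 (read(1)): returned 'A', offset=12
After 9 (seek(-3, END)): offset=23
After 10 (seek(13, SET)): offset=13
After 11 (tell()): offset=13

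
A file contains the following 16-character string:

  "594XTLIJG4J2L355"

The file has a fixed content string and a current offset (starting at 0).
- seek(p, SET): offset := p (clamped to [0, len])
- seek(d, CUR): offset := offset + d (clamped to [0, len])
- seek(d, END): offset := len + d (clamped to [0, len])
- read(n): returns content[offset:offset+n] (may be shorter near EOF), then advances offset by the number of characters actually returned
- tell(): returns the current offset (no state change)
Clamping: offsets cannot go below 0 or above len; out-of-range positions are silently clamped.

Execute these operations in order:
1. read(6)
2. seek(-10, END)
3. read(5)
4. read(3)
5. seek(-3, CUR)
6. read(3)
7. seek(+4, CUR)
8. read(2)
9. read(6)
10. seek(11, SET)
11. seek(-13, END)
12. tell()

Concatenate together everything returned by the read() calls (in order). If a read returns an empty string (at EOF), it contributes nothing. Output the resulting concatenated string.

After 1 (read(6)): returned '594XTL', offset=6
After 2 (seek(-10, END)): offset=6
After 3 (read(5)): returned 'IJG4J', offset=11
After 4 (read(3)): returned '2L3', offset=14
After 5 (seek(-3, CUR)): offset=11
After 6 (read(3)): returned '2L3', offset=14
After 7 (seek(+4, CUR)): offset=16
After 8 (read(2)): returned '', offset=16
After 9 (read(6)): returned '', offset=16
After 10 (seek(11, SET)): offset=11
After 11 (seek(-13, END)): offset=3
After 12 (tell()): offset=3

Answer: 594XTLIJG4J2L32L3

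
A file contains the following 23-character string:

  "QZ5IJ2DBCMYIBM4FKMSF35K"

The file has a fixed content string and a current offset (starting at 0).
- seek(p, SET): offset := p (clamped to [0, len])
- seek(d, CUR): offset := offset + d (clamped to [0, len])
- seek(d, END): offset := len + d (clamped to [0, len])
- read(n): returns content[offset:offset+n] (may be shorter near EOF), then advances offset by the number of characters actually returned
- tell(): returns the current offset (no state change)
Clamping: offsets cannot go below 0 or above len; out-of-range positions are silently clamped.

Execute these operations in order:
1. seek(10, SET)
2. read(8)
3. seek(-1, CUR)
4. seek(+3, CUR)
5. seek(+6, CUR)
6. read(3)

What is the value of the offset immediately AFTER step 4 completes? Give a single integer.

After 1 (seek(10, SET)): offset=10
After 2 (read(8)): returned 'YIBM4FKM', offset=18
After 3 (seek(-1, CUR)): offset=17
After 4 (seek(+3, CUR)): offset=20

Answer: 20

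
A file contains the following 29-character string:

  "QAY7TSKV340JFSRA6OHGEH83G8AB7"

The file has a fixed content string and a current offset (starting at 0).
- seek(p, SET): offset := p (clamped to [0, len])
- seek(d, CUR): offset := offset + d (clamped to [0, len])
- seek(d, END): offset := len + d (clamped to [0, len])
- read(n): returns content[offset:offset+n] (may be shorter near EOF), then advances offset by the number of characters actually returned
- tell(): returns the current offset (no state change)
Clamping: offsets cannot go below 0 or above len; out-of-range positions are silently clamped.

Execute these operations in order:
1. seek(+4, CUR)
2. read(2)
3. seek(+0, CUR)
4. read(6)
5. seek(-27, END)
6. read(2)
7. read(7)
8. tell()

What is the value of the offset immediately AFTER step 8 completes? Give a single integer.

After 1 (seek(+4, CUR)): offset=4
After 2 (read(2)): returned 'TS', offset=6
After 3 (seek(+0, CUR)): offset=6
After 4 (read(6)): returned 'KV340J', offset=12
After 5 (seek(-27, END)): offset=2
After 6 (read(2)): returned 'Y7', offset=4
After 7 (read(7)): returned 'TSKV340', offset=11
After 8 (tell()): offset=11

Answer: 11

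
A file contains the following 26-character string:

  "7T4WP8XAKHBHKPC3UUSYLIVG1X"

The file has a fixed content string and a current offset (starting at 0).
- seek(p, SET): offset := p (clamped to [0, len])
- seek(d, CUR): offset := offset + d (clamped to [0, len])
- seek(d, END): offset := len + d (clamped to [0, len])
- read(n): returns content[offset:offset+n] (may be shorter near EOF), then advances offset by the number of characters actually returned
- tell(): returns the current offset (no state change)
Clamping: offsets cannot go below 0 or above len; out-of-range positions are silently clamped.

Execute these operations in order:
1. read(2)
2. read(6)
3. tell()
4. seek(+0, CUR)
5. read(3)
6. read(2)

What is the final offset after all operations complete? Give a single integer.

Answer: 13

Derivation:
After 1 (read(2)): returned '7T', offset=2
After 2 (read(6)): returned '4WP8XA', offset=8
After 3 (tell()): offset=8
After 4 (seek(+0, CUR)): offset=8
After 5 (read(3)): returned 'KHB', offset=11
After 6 (read(2)): returned 'HK', offset=13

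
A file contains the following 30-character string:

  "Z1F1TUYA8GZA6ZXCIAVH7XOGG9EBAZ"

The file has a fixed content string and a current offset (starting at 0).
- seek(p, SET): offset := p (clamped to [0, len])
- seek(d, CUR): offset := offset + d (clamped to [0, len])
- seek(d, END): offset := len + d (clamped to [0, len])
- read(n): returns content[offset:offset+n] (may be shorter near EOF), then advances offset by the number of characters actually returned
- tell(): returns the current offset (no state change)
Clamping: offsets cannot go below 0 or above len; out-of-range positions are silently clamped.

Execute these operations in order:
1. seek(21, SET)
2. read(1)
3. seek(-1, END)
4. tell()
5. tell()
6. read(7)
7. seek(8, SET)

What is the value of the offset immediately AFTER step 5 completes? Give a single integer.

Answer: 29

Derivation:
After 1 (seek(21, SET)): offset=21
After 2 (read(1)): returned 'X', offset=22
After 3 (seek(-1, END)): offset=29
After 4 (tell()): offset=29
After 5 (tell()): offset=29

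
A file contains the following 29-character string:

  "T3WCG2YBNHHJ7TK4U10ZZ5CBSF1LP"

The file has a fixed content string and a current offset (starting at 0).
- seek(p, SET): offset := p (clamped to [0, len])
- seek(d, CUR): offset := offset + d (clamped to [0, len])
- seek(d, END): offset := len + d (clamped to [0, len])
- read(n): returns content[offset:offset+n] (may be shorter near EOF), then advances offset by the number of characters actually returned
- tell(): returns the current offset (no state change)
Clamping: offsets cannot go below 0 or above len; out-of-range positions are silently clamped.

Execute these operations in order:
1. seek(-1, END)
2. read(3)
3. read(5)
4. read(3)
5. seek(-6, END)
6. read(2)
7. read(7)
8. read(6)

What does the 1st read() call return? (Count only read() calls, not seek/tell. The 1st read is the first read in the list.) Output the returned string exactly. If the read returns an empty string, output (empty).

Answer: P

Derivation:
After 1 (seek(-1, END)): offset=28
After 2 (read(3)): returned 'P', offset=29
After 3 (read(5)): returned '', offset=29
After 4 (read(3)): returned '', offset=29
After 5 (seek(-6, END)): offset=23
After 6 (read(2)): returned 'BS', offset=25
After 7 (read(7)): returned 'F1LP', offset=29
After 8 (read(6)): returned '', offset=29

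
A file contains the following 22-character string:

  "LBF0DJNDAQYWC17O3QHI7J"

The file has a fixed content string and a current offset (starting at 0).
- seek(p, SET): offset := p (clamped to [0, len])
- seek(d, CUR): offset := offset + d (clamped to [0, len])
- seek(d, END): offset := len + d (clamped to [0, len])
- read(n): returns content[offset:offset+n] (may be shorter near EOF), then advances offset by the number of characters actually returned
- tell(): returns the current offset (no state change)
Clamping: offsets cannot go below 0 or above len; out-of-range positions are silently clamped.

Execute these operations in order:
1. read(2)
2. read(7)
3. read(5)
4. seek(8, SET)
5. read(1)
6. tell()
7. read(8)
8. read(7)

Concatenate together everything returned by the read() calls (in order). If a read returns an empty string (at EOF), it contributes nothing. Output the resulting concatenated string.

After 1 (read(2)): returned 'LB', offset=2
After 2 (read(7)): returned 'F0DJNDA', offset=9
After 3 (read(5)): returned 'QYWC1', offset=14
After 4 (seek(8, SET)): offset=8
After 5 (read(1)): returned 'A', offset=9
After 6 (tell()): offset=9
After 7 (read(8)): returned 'QYWC17O3', offset=17
After 8 (read(7)): returned 'QHI7J', offset=22

Answer: LBF0DJNDAQYWC1AQYWC17O3QHI7J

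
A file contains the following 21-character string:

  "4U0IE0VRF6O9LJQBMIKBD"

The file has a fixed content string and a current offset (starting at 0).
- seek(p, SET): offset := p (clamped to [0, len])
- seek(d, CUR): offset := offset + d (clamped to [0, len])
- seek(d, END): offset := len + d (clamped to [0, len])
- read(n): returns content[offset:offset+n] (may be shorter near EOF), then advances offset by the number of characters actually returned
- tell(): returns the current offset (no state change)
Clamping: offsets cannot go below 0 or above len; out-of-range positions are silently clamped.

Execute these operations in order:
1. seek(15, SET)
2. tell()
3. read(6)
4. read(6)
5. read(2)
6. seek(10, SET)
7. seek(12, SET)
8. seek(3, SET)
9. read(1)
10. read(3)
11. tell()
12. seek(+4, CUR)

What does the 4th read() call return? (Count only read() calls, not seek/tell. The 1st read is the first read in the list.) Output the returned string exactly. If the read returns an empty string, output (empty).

Answer: I

Derivation:
After 1 (seek(15, SET)): offset=15
After 2 (tell()): offset=15
After 3 (read(6)): returned 'BMIKBD', offset=21
After 4 (read(6)): returned '', offset=21
After 5 (read(2)): returned '', offset=21
After 6 (seek(10, SET)): offset=10
After 7 (seek(12, SET)): offset=12
After 8 (seek(3, SET)): offset=3
After 9 (read(1)): returned 'I', offset=4
After 10 (read(3)): returned 'E0V', offset=7
After 11 (tell()): offset=7
After 12 (seek(+4, CUR)): offset=11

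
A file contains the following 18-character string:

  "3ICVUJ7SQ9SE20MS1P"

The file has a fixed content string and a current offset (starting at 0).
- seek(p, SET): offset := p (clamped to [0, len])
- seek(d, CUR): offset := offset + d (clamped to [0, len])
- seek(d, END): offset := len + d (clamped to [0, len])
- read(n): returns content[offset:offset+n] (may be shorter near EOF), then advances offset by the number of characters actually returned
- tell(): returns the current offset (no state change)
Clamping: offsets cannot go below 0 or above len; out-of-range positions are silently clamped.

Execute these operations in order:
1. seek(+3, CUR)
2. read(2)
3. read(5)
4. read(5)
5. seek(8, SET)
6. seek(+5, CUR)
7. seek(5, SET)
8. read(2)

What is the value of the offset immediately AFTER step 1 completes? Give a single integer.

After 1 (seek(+3, CUR)): offset=3

Answer: 3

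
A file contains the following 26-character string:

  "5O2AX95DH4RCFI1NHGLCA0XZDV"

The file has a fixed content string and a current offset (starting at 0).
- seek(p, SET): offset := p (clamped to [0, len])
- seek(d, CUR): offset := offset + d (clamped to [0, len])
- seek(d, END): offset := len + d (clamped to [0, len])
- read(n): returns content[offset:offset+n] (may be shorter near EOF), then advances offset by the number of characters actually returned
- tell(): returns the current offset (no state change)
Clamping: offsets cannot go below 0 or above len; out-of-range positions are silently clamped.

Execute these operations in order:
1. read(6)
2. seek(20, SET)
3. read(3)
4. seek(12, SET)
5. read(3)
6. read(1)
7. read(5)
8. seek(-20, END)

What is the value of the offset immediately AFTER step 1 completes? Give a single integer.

After 1 (read(6)): returned '5O2AX9', offset=6

Answer: 6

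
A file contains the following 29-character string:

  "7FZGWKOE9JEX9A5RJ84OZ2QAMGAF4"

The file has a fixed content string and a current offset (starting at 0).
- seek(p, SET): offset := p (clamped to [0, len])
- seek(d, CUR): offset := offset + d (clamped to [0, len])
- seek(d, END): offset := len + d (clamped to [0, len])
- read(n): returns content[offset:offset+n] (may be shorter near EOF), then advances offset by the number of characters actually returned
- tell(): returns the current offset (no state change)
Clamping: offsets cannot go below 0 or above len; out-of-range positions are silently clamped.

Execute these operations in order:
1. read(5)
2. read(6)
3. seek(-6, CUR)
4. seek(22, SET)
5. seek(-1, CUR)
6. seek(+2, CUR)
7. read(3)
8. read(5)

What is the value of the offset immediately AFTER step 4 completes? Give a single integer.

After 1 (read(5)): returned '7FZGW', offset=5
After 2 (read(6)): returned 'KOE9JE', offset=11
After 3 (seek(-6, CUR)): offset=5
After 4 (seek(22, SET)): offset=22

Answer: 22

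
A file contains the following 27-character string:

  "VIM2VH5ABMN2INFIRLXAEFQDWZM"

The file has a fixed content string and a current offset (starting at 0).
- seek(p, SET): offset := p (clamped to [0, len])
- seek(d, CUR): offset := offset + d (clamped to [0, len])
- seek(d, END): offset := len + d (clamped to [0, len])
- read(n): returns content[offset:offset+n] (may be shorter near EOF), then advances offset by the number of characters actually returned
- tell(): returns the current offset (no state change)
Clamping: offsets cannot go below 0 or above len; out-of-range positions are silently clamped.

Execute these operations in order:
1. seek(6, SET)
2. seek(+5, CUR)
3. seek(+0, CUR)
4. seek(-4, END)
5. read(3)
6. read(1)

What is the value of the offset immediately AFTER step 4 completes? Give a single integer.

After 1 (seek(6, SET)): offset=6
After 2 (seek(+5, CUR)): offset=11
After 3 (seek(+0, CUR)): offset=11
After 4 (seek(-4, END)): offset=23

Answer: 23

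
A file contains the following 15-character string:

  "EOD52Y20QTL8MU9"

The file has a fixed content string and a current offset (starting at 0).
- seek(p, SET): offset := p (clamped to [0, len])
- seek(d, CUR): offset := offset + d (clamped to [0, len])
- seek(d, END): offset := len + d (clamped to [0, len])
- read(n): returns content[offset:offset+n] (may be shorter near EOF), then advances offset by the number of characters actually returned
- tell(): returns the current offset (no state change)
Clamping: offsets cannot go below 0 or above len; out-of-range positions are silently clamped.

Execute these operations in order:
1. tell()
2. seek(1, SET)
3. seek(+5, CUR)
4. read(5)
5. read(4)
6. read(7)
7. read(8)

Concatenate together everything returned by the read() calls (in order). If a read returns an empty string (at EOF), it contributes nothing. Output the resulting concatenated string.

Answer: 20QTL8MU9

Derivation:
After 1 (tell()): offset=0
After 2 (seek(1, SET)): offset=1
After 3 (seek(+5, CUR)): offset=6
After 4 (read(5)): returned '20QTL', offset=11
After 5 (read(4)): returned '8MU9', offset=15
After 6 (read(7)): returned '', offset=15
After 7 (read(8)): returned '', offset=15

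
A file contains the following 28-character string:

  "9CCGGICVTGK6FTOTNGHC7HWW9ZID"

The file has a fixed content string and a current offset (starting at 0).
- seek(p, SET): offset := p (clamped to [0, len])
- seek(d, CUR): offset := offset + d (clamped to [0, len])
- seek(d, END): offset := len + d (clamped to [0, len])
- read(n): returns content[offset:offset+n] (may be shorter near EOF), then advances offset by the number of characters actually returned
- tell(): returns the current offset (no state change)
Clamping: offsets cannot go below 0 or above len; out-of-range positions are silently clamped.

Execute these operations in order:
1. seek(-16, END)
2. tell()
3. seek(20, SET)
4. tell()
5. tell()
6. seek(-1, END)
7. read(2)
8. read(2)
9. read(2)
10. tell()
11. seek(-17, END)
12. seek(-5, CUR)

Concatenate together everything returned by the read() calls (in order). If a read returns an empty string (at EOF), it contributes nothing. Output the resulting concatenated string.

After 1 (seek(-16, END)): offset=12
After 2 (tell()): offset=12
After 3 (seek(20, SET)): offset=20
After 4 (tell()): offset=20
After 5 (tell()): offset=20
After 6 (seek(-1, END)): offset=27
After 7 (read(2)): returned 'D', offset=28
After 8 (read(2)): returned '', offset=28
After 9 (read(2)): returned '', offset=28
After 10 (tell()): offset=28
After 11 (seek(-17, END)): offset=11
After 12 (seek(-5, CUR)): offset=6

Answer: D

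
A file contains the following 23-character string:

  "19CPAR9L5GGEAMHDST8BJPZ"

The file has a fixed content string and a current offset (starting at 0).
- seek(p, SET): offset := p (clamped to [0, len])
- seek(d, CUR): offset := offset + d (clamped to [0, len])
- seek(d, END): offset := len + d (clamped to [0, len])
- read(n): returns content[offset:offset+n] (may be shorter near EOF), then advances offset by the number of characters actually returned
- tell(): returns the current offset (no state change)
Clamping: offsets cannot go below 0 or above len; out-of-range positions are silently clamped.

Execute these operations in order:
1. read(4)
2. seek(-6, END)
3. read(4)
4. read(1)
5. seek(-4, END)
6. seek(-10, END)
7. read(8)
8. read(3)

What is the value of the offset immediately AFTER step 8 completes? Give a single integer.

Answer: 23

Derivation:
After 1 (read(4)): returned '19CP', offset=4
After 2 (seek(-6, END)): offset=17
After 3 (read(4)): returned 'T8BJ', offset=21
After 4 (read(1)): returned 'P', offset=22
After 5 (seek(-4, END)): offset=19
After 6 (seek(-10, END)): offset=13
After 7 (read(8)): returned 'MHDST8BJ', offset=21
After 8 (read(3)): returned 'PZ', offset=23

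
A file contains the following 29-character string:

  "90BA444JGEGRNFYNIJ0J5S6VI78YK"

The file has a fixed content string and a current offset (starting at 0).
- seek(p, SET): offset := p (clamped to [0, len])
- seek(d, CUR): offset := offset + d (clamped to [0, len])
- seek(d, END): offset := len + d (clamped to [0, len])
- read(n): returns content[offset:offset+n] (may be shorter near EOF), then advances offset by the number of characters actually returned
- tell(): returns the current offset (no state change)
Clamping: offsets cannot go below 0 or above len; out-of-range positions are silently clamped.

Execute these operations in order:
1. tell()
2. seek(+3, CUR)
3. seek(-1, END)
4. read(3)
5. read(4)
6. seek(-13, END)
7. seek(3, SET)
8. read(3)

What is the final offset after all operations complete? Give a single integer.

Answer: 6

Derivation:
After 1 (tell()): offset=0
After 2 (seek(+3, CUR)): offset=3
After 3 (seek(-1, END)): offset=28
After 4 (read(3)): returned 'K', offset=29
After 5 (read(4)): returned '', offset=29
After 6 (seek(-13, END)): offset=16
After 7 (seek(3, SET)): offset=3
After 8 (read(3)): returned 'A44', offset=6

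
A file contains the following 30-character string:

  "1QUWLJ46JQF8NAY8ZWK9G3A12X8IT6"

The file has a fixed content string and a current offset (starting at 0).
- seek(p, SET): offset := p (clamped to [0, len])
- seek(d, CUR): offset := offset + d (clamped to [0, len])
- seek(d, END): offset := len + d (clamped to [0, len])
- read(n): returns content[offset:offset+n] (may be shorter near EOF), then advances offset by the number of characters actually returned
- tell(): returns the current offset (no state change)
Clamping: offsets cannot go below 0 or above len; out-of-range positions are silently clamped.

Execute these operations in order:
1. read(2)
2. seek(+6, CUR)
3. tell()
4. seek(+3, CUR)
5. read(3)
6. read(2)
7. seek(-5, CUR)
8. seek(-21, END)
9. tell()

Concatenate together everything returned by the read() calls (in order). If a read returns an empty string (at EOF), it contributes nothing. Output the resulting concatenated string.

Answer: 1Q8NAY8

Derivation:
After 1 (read(2)): returned '1Q', offset=2
After 2 (seek(+6, CUR)): offset=8
After 3 (tell()): offset=8
After 4 (seek(+3, CUR)): offset=11
After 5 (read(3)): returned '8NA', offset=14
After 6 (read(2)): returned 'Y8', offset=16
After 7 (seek(-5, CUR)): offset=11
After 8 (seek(-21, END)): offset=9
After 9 (tell()): offset=9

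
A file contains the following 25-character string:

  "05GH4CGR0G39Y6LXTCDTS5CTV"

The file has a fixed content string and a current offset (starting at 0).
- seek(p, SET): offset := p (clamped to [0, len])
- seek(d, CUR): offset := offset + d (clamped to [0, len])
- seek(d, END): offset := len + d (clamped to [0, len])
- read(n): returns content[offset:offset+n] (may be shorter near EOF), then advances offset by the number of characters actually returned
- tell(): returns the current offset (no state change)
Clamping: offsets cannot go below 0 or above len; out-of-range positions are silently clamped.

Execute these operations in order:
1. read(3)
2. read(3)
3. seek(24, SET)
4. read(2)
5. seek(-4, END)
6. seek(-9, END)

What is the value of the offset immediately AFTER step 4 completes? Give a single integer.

Answer: 25

Derivation:
After 1 (read(3)): returned '05G', offset=3
After 2 (read(3)): returned 'H4C', offset=6
After 3 (seek(24, SET)): offset=24
After 4 (read(2)): returned 'V', offset=25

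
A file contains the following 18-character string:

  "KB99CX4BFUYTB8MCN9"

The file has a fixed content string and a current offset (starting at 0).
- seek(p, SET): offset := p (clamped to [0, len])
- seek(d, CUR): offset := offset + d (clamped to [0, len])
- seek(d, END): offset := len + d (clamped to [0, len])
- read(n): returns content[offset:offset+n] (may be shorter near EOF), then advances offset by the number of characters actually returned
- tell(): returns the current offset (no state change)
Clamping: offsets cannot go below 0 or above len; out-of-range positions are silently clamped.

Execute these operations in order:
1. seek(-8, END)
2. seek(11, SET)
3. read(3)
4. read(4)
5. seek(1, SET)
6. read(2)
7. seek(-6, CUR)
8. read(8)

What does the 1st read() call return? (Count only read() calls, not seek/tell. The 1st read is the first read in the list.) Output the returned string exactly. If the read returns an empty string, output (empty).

After 1 (seek(-8, END)): offset=10
After 2 (seek(11, SET)): offset=11
After 3 (read(3)): returned 'TB8', offset=14
After 4 (read(4)): returned 'MCN9', offset=18
After 5 (seek(1, SET)): offset=1
After 6 (read(2)): returned 'B9', offset=3
After 7 (seek(-6, CUR)): offset=0
After 8 (read(8)): returned 'KB99CX4B', offset=8

Answer: TB8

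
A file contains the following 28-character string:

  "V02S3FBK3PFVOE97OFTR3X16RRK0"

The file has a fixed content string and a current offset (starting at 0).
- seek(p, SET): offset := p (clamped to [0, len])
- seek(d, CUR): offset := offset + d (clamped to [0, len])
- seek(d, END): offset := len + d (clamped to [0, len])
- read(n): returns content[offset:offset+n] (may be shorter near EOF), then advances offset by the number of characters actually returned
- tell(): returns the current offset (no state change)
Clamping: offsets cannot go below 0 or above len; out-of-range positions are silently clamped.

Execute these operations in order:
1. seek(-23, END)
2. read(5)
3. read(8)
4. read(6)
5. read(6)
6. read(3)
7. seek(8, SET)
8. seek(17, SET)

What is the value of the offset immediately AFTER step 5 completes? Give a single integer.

Answer: 28

Derivation:
After 1 (seek(-23, END)): offset=5
After 2 (read(5)): returned 'FBK3P', offset=10
After 3 (read(8)): returned 'FVOE97OF', offset=18
After 4 (read(6)): returned 'TR3X16', offset=24
After 5 (read(6)): returned 'RRK0', offset=28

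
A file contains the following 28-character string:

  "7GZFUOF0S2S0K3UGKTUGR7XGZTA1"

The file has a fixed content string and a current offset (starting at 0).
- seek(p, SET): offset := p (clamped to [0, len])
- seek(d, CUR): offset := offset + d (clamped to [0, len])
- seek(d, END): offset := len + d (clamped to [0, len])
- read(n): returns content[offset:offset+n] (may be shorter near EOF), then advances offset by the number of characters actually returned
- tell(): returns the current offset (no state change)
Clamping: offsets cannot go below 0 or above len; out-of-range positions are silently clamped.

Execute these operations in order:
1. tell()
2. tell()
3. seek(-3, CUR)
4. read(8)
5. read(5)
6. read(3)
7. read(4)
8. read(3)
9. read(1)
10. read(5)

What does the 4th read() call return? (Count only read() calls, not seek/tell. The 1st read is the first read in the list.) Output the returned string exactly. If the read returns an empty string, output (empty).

Answer: KTUG

Derivation:
After 1 (tell()): offset=0
After 2 (tell()): offset=0
After 3 (seek(-3, CUR)): offset=0
After 4 (read(8)): returned '7GZFUOF0', offset=8
After 5 (read(5)): returned 'S2S0K', offset=13
After 6 (read(3)): returned '3UG', offset=16
After 7 (read(4)): returned 'KTUG', offset=20
After 8 (read(3)): returned 'R7X', offset=23
After 9 (read(1)): returned 'G', offset=24
After 10 (read(5)): returned 'ZTA1', offset=28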